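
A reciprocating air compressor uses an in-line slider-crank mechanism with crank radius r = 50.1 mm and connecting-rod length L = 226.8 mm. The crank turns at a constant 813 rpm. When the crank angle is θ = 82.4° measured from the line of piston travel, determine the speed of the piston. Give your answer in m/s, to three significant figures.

4.35

ω = 2π·813/60 = 85.14 rad/s
For an in-line slider-crank, x = r cosθ + √(L² − r² sin²θ), so v = −rω sinθ·[1 + r cosθ/√(L² − r² sin²θ)].
With r = 0.0501 m, L = 0.2268 m, θ = 82.4°: √(L² − r² sin²θ) = 0.2213 m.
v = −0.0501·85.14·0.99122·[1 + 0.0501·0.13226/0.2213] = -4.3545 m/s.
|v| = 4.3545 m/s.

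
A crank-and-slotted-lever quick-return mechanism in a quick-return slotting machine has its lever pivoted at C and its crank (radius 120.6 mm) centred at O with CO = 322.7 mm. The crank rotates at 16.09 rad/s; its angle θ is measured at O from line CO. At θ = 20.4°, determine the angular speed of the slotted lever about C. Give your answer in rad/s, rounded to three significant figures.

4.28

ω = 16.09 rad/s
Crank pin A relative to C: A = (d + r cosθ, r sinθ); lever angle φ = atan2(r sinθ, d + r cosθ).
Differentiating tanφ: φ̇ = rω(d cosθ + r)/(d² + r² + 2dr cosθ).
d² + r² + 2dr cosθ = |CA|² = 0.191633 m²;  d cosθ + r = +0.42306 m.
|ω_lever| = |0.1206·16.09·+0.42306| / 0.191633 = 4.2839 rad/s.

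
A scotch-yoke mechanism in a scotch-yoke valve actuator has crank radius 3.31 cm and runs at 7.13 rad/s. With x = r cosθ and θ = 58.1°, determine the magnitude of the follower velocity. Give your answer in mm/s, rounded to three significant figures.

ω = 7.13 rad/s
x = r cosθ ⇒ ẋ = −rω sinθ.
|v| = rω|sinθ| = 0.0331·7.13·|sin 58.1°| = 0.20036 m/s = 200.36 mm/s.

200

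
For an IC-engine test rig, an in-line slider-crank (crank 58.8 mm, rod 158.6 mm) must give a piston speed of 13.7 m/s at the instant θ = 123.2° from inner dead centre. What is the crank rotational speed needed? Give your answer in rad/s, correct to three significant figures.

354

For an in-line slider-crank, |v_piston| = rω|sinθ|·[1 + r cosθ/√(L² − r² sin²θ)].
With r = 0.0588 m, L = 0.1586 m, θ = 123.2°: the bracketed kinematic factor |dx/dθ| = 0.038695 m.
ω = v/|dx/dθ| = 13.7/0.038695 = 354.05 rad/s.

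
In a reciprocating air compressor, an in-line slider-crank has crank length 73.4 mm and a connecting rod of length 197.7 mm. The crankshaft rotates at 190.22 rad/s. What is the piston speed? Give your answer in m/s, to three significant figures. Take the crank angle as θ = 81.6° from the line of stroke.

14.6

ω = 190.2 rad/s
For an in-line slider-crank, x = r cosθ + √(L² − r² sin²θ), so v = −rω sinθ·[1 + r cosθ/√(L² − r² sin²θ)].
With r = 0.0734 m, L = 0.1977 m, θ = 81.6°: √(L² − r² sin²θ) = 0.18388 m.
v = −0.0734·190.2·0.98927·[1 + 0.0734·0.14608/0.18388] = -14.618 m/s.
|v| = 14.618 m/s.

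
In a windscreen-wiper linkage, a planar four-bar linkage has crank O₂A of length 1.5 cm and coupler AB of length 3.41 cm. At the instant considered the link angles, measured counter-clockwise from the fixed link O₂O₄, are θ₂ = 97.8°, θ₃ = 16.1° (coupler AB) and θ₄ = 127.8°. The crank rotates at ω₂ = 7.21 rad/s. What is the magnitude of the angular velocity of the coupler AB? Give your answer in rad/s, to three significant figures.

ω₂ = 7.21 rad/s
Differentiating the loop-closure r₂e^{iθ₂}+r₃e^{iθ₃}=r₁+r₄e^{iθ₄} gives r₂ω₂e^{iθ₂}+r₃ω₃e^{iθ₃}=r₄ω₄e^{iθ₄}.
Eliminating the other unknown: ω₃ = r₂ω₂ sin(θ₄−θ₂) / [r₃ sin(θ₃−θ₄)].
Numerator sine = +0.50000; denominator sine = -0.92913.
Result = 0.015·7.21·(+0.50000) / (0.0341·(-0.92913)) = -1.7067 rad/s; magnitude 1.7067 rad/s.

1.71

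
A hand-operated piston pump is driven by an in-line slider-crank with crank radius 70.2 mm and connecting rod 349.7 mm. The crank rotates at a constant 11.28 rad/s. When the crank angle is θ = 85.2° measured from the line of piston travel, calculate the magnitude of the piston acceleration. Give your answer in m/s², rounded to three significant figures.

1.06

ω = 11.28 rad/s
x(θ) = r cosθ + √(L² − r² sin²θ); with ω constant, a = ω²·d²x/dθ².
d²x/dθ² = −r cosθ − r²(cos2θ)/√u − r⁴ sin²2θ/(4u^{3/2}),  u = L² − r² sin²θ = 0.117397 m².
Substituting r = 0.0702 m, L = 0.3497 m, θ = 85.2°: d²x/dθ² = +0.0083031 m.
a = ω²·d²x/dθ² = (11.28)²·(+0.0083031) = +1.0565 m/s²;  |a| = 1.0565 m/s².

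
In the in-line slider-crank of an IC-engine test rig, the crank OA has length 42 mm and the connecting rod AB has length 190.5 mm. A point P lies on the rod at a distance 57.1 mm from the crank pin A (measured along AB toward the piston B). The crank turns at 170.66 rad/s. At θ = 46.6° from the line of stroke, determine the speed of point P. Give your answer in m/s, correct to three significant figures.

ω = 170.7 rad/s.  Crank-pin speed |V_A| = rω = 7.1677 m/s, perpendicular to OA.
Rod angle: sinφ = −(r/L) sinθ ⇒ φ = -9.218°; ω_rod = −rω cosθ/√(L²−r²sin²θ) = -26.19 rad/s.
V_P = V_A + ω_rod × AP, with AP = 0.0571 m along the rod.
Components: V_Px = −rω sinθ − a·ω_rod·sinφ = -5.4474 m/s;  V_Py = rω cosθ + a·ω_rod·cosφ = +3.4487 m/s.
|V_P| = √(V_Px² + V_Py²) = 6.4473 m/s.

6.45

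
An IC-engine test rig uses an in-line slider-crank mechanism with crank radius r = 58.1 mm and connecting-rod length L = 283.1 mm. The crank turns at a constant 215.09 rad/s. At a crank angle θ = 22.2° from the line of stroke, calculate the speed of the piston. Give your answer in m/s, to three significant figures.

5.62

ω = 215.1 rad/s
For an in-line slider-crank, x = r cosθ + √(L² − r² sin²θ), so v = −rω sinθ·[1 + r cosθ/√(L² − r² sin²θ)].
With r = 0.0581 m, L = 0.2831 m, θ = 22.2°: √(L² − r² sin²θ) = 0.28225 m.
v = −0.0581·215.1·0.37784·[1 + 0.0581·0.92587/0.28225] = -5.6217 m/s.
|v| = 5.6217 m/s.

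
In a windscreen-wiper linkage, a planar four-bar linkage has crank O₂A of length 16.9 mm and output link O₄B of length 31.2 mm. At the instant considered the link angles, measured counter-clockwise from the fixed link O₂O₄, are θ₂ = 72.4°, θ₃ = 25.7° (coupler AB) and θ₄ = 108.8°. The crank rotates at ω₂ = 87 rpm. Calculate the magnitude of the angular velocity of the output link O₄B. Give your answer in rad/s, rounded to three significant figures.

3.62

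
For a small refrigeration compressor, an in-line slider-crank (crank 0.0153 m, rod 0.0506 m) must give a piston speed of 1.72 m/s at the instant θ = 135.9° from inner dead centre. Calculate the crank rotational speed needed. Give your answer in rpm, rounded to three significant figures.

1980

For an in-line slider-crank, |v_piston| = rω|sinθ|·[1 + r cosθ/√(L² − r² sin²θ)].
With r = 0.0153 m, L = 0.0506 m, θ = 135.9°: the bracketed kinematic factor |dx/dθ| = 0.0082825 m.
ω = v/|dx/dθ| = 1.72/0.0082825 = 207.67 rad/s.
N = 60ω/(2π) = 1983.1 rpm.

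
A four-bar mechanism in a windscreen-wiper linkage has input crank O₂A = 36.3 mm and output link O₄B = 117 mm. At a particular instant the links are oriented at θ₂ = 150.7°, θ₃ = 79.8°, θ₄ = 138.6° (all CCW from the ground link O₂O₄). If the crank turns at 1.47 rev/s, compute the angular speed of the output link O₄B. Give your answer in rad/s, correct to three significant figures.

3.17

ω₂ = 9.236 rad/s (from 1.47 rev/s).
Differentiating the loop-closure r₂e^{iθ₂}+r₃e^{iθ₃}=r₁+r₄e^{iθ₄} gives r₂ω₂e^{iθ₂}+r₃ω₃e^{iθ₃}=r₄ω₄e^{iθ₄}.
Eliminating the other unknown: ω₄ = r₂ω₂ sin(θ₂−θ₃) / [r₄ sin(θ₄−θ₃)].
Numerator sine = +0.94495; denominator sine = +0.85536.
Result = 0.0363·9.236·(+0.94495) / (0.117·(+0.85536)) = +3.1657 rad/s; magnitude 3.1657 rad/s.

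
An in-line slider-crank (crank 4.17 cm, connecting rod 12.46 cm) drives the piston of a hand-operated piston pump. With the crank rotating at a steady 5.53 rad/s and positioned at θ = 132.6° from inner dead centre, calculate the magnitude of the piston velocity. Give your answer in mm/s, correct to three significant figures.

ω = 5.53 rad/s
For an in-line slider-crank, x = r cosθ + √(L² − r² sin²θ), so v = −rω sinθ·[1 + r cosθ/√(L² − r² sin²θ)].
With r = 0.0417 m, L = 0.1246 m, θ = 132.6°: √(L² − r² sin²θ) = 0.12076 m.
v = −0.0417·5.53·0.73610·[1 + 0.0417·-0.67688/0.12076] = -0.13007 m/s.
|v| = 0.13007 m/s = 130.07 mm/s.

130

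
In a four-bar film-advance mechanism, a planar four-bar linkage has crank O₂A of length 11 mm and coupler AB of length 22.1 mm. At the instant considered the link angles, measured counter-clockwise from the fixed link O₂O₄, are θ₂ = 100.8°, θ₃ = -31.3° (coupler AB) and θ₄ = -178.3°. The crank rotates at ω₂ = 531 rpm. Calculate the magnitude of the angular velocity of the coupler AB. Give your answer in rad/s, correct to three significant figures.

50.2

ω₂ = 55.61 rad/s (from 531 rpm).
Differentiating the loop-closure r₂e^{iθ₂}+r₃e^{iθ₃}=r₁+r₄e^{iθ₄} gives r₂ω₂e^{iθ₂}+r₃ω₃e^{iθ₃}=r₄ω₄e^{iθ₄}.
Eliminating the other unknown: ω₃ = r₂ω₂ sin(θ₄−θ₂) / [r₃ sin(θ₃−θ₄)].
Numerator sine = +0.98741; denominator sine = +0.54464.
Result = 0.011·55.61·(+0.98741) / (0.0221·(+0.54464)) = +50.178 rad/s; magnitude 50.178 rad/s.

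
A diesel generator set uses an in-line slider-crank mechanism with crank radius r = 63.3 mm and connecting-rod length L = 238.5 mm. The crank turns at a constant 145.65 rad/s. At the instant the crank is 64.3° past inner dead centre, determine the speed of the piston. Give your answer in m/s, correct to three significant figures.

9.29

ω = 145.7 rad/s
For an in-line slider-crank, x = r cosθ + √(L² − r² sin²θ), so v = −rω sinθ·[1 + r cosθ/√(L² − r² sin²θ)].
With r = 0.0633 m, L = 0.2385 m, θ = 64.3°: √(L² − r² sin²θ) = 0.23158 m.
v = −0.0633·145.7·0.90108·[1 + 0.0633·0.43366/0.23158] = -9.2924 m/s.
|v| = 9.2924 m/s.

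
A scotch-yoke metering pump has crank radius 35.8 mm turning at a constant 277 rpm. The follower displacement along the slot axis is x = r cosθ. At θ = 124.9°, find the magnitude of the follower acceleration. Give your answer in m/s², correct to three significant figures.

17.2

ω = 29.01 rad/s (from 277 rpm).
x = r cosθ ⇒ ẍ = −rω² cosθ (ω constant).
|a| = rω²|cosθ| = 0.0358·(29.01)²·|cos 124.9°| = 17.235 m/s².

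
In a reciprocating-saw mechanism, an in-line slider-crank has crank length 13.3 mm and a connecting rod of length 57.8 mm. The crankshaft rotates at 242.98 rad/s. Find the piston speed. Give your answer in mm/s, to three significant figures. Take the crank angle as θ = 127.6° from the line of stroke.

ω = 243 rad/s
For an in-line slider-crank, x = r cosθ + √(L² − r² sin²θ), so v = −rω sinθ·[1 + r cosθ/√(L² − r² sin²θ)].
With r = 0.0133 m, L = 0.0578 m, θ = 127.6°: √(L² − r² sin²θ) = 0.056831 m.
v = −0.0133·243·0.79229·[1 + 0.0133·-0.61015/0.056831] = -2.1948 m/s.
|v| = 2.1948 m/s = 2194.8 mm/s.

2190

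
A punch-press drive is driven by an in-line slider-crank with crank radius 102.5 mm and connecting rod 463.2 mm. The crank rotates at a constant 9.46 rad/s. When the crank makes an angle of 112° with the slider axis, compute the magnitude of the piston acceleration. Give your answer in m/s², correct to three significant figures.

ω = 9.46 rad/s
x(θ) = r cosθ + √(L² − r² sin²θ); with ω constant, a = ω²·d²x/dθ².
d²x/dθ² = −r cosθ − r²(cos2θ)/√u − r⁴ sin²2θ/(4u^{3/2}),  u = L² − r² sin²θ = 0.205522 m².
Substituting r = 0.1025 m, L = 0.4632 m, θ = 112°: d²x/dθ² = +0.054925 m.
a = ω²·d²x/dθ² = (9.46)²·(+0.054925) = +4.9153 m/s²;  |a| = 4.9153 m/s².

4.92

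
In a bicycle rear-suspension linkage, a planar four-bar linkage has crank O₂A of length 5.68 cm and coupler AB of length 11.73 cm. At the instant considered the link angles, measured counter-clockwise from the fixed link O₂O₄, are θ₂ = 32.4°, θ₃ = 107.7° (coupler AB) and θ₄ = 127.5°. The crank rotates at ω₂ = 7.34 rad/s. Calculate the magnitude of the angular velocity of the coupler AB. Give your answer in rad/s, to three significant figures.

ω₂ = 7.34 rad/s
Differentiating the loop-closure r₂e^{iθ₂}+r₃e^{iθ₃}=r₁+r₄e^{iθ₄} gives r₂ω₂e^{iθ₂}+r₃ω₃e^{iθ₃}=r₄ω₄e^{iθ₄}.
Eliminating the other unknown: ω₃ = r₂ω₂ sin(θ₄−θ₂) / [r₃ sin(θ₃−θ₄)].
Numerator sine = +0.99604; denominator sine = -0.33874.
Result = 0.0568·7.34·(+0.99604) / (0.1173·(-0.33874)) = -10.451 rad/s; magnitude 10.451 rad/s.

10.5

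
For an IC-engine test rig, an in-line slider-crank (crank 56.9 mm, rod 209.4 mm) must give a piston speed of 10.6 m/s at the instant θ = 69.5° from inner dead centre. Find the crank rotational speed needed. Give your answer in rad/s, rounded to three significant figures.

181

For an in-line slider-crank, |v_piston| = rω|sinθ|·[1 + r cosθ/√(L² − r² sin²θ)].
With r = 0.0569 m, L = 0.2094 m, θ = 69.5°: the bracketed kinematic factor |dx/dθ| = 0.058541 m.
ω = v/|dx/dθ| = 10.6/0.058541 = 181.07 rad/s.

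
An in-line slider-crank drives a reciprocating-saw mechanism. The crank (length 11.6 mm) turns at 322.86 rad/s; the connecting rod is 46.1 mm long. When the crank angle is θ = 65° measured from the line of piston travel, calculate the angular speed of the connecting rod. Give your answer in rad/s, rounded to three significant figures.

ω = 322.9 rad/s
The rod makes angle φ with the slider axis where L sinφ = r sinθ; differentiating, L cosφ·φ̇ = r ω cosθ.
L cosφ = √(L² − r² sin²θ) = 0.044885 m.
|ω_rod| = r ω |cosθ| / √(L² − r² sin²θ) = 0.0116·322.9·0.42262/0.044885 = 35.263 rad/s.

35.3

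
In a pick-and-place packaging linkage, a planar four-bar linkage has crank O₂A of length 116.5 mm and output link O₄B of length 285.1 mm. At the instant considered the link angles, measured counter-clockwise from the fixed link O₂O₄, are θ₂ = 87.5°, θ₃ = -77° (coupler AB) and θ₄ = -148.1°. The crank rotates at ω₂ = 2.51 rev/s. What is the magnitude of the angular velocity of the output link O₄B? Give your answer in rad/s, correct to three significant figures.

1.82

ω₂ = 15.77 rad/s (from 2.51 rev/s).
Differentiating the loop-closure r₂e^{iθ₂}+r₃e^{iθ₃}=r₁+r₄e^{iθ₄} gives r₂ω₂e^{iθ₂}+r₃ω₃e^{iθ₃}=r₄ω₄e^{iθ₄}.
Eliminating the other unknown: ω₄ = r₂ω₂ sin(θ₂−θ₃) / [r₄ sin(θ₄−θ₃)].
Numerator sine = +0.26724; denominator sine = -0.94609.
Result = 0.1165·15.77·(+0.26724) / (0.2851·(-0.94609)) = -1.8203 rad/s; magnitude 1.8203 rad/s.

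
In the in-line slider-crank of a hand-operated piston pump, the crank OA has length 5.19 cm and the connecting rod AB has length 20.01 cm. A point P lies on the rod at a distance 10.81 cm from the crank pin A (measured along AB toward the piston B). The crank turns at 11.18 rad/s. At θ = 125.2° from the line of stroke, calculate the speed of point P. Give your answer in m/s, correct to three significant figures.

ω = 11.18 rad/s.  Crank-pin speed |V_A| = rω = 0.58024 m/s, perpendicular to OA.
Rod angle: sinφ = −(r/L) sinθ ⇒ φ = -12.236°; ω_rod = −rω cosθ/√(L²−r²sin²θ) = +1.7104 rad/s.
V_P = V_A + ω_rod × AP, with AP = 0.1081 m along the rod.
Components: V_Px = −rω sinθ − a·ω_rod·sinφ = -0.43496 m/s;  V_Py = rω cosθ + a·ω_rod·cosφ = -0.15378 m/s.
|V_P| = √(V_Px² + V_Py²) = 0.46134 m/s.

0.461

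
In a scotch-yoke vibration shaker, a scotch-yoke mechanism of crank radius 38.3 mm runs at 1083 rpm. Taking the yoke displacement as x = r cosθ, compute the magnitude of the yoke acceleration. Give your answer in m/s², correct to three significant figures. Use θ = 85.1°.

42.1

ω = 113.4 rad/s (from 1083 rpm).
x = r cosθ ⇒ ẍ = −rω² cosθ (ω constant).
|a| = rω²|cosθ| = 0.0383·(113.4)²·|cos 85.1°| = 42.078 m/s².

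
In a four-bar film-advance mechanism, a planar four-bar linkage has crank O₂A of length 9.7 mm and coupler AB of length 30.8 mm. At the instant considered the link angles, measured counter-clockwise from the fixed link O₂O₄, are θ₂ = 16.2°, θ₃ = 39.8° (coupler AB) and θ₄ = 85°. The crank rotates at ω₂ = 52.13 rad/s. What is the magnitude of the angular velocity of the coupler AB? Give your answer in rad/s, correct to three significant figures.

ω₂ = 52.13 rad/s
Differentiating the loop-closure r₂e^{iθ₂}+r₃e^{iθ₃}=r₁+r₄e^{iθ₄} gives r₂ω₂e^{iθ₂}+r₃ω₃e^{iθ₃}=r₄ω₄e^{iθ₄}.
Eliminating the other unknown: ω₃ = r₂ω₂ sin(θ₄−θ₂) / [r₃ sin(θ₃−θ₄)].
Numerator sine = +0.93232; denominator sine = -0.70957.
Result = 0.0097·52.13·(+0.93232) / (0.0308·(-0.70957)) = -21.571 rad/s; magnitude 21.571 rad/s.

21.6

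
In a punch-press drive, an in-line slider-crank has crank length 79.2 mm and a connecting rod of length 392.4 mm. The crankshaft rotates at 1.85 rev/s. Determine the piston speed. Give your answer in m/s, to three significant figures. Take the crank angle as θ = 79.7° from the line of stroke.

ω = 2π·1.85 = 11.62 rad/s
For an in-line slider-crank, x = r cosθ + √(L² − r² sin²θ), so v = −rω sinθ·[1 + r cosθ/√(L² − r² sin²θ)].
With r = 0.0792 m, L = 0.3924 m, θ = 79.7°: √(L² − r² sin²θ) = 0.38459 m.
v = −0.0792·11.62·0.98389·[1 + 0.0792·0.17880/0.38459] = -0.93913 m/s.
|v| = 0.93913 m/s.

0.939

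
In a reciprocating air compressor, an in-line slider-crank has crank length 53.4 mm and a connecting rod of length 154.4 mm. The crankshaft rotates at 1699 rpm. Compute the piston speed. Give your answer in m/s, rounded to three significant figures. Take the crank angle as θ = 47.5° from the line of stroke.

ω = 2π·1699/60 = 177.9 rad/s
For an in-line slider-crank, x = r cosθ + √(L² − r² sin²θ), so v = −rω sinθ·[1 + r cosθ/√(L² − r² sin²θ)].
With r = 0.0534 m, L = 0.1544 m, θ = 47.5°: √(L² − r² sin²θ) = 0.1493 m.
v = −0.0534·177.9·0.73728·[1 + 0.0534·0.67559/0.1493] = -8.6974 m/s.
|v| = 8.6974 m/s.

8.70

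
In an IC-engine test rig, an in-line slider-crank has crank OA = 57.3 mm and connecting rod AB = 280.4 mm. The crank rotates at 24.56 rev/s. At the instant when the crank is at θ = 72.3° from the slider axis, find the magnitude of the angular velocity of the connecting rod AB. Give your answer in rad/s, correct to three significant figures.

9.77

ω = 154.3 rad/s (converted from 24.56 rev/s).
The rod makes angle φ with the slider axis where L sinφ = r sinθ; differentiating, L cosφ·φ̇ = r ω cosθ.
L cosφ = √(L² − r² sin²θ) = 0.27504 m.
|ω_rod| = r ω |cosθ| / √(L² − r² sin²θ) = 0.0573·154.3·0.30403/0.27504 = 9.7745 rad/s.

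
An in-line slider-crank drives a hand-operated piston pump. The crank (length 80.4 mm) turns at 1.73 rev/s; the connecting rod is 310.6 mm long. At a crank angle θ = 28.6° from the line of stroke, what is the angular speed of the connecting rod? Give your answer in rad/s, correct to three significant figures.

ω = 10.87 rad/s (converted from 1.73 rev/s).
The rod makes angle φ with the slider axis where L sinφ = r sinθ; differentiating, L cosφ·φ̇ = r ω cosθ.
L cosφ = √(L² − r² sin²θ) = 0.30821 m.
|ω_rod| = r ω |cosθ| / √(L² − r² sin²θ) = 0.0804·10.87·0.87798/0.30821 = 2.4896 rad/s.

2.49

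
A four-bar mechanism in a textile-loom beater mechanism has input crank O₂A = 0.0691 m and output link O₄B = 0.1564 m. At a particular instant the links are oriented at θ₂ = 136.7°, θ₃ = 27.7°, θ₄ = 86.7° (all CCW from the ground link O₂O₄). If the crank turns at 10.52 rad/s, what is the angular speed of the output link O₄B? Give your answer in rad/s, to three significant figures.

ω₂ = 10.52 rad/s
Differentiating the loop-closure r₂e^{iθ₂}+r₃e^{iθ₃}=r₁+r₄e^{iθ₄} gives r₂ω₂e^{iθ₂}+r₃ω₃e^{iθ₃}=r₄ω₄e^{iθ₄}.
Eliminating the other unknown: ω₄ = r₂ω₂ sin(θ₂−θ₃) / [r₄ sin(θ₄−θ₃)].
Numerator sine = +0.94552; denominator sine = +0.85717.
Result = 0.0691·10.52·(+0.94552) / (0.1564·(+0.85717)) = +5.127 rad/s; magnitude 5.127 rad/s.

5.13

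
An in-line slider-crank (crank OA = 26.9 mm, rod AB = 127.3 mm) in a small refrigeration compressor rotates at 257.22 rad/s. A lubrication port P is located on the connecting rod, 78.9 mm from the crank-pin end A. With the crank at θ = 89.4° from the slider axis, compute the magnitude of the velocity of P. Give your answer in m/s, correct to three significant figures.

6.93

ω = 257.2 rad/s.  Crank-pin speed |V_A| = rω = 6.9192 m/s, perpendicular to OA.
Rod angle: sinφ = −(r/L) sinθ ⇒ φ = -12.199°; ω_rod = −rω cosθ/√(L²−r²sin²θ) = -0.58233 rad/s.
V_P = V_A + ω_rod × AP, with AP = 0.0789 m along the rod.
Components: V_Px = −rω sinθ − a·ω_rod·sinφ = -6.9285 m/s;  V_Py = rω cosθ + a·ω_rod·cosφ = +0.027548 m/s.
|V_P| = √(V_Px² + V_Py²) = 6.9286 m/s.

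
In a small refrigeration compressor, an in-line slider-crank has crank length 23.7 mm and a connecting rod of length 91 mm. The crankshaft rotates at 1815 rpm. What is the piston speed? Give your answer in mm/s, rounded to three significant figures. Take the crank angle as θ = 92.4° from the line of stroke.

ω = 2π·1815/60 = 190.1 rad/s
For an in-line slider-crank, x = r cosθ + √(L² − r² sin²θ), so v = −rω sinθ·[1 + r cosθ/√(L² − r² sin²θ)].
With r = 0.0237 m, L = 0.091 m, θ = 92.4°: √(L² − r² sin²θ) = 0.087865 m.
v = −0.0237·190.1·0.99912·[1 + 0.0237·-0.04188/0.087865] = -4.4498 m/s.
|v| = 4.4498 m/s = 4449.8 mm/s.

4450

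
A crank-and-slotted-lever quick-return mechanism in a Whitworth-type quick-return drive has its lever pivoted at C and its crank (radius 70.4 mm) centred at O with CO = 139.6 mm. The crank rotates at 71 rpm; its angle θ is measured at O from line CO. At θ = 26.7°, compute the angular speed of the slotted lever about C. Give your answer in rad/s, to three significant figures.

ω = 7.435 rad/s (from 71 rpm).
Crank pin A relative to C: A = (d + r cosθ, r sinθ); lever angle φ = atan2(r sinθ, d + r cosθ).
Differentiating tanφ: φ̇ = rω(d cosθ + r)/(d² + r² + 2dr cosθ).
d² + r² + 2dr cosθ = |CA|² = 0.0420041 m²;  d cosθ + r = +0.19511 m.
|ω_lever| = |0.0704·7.435·+0.19511| / 0.0420041 = 2.4314 rad/s.

2.43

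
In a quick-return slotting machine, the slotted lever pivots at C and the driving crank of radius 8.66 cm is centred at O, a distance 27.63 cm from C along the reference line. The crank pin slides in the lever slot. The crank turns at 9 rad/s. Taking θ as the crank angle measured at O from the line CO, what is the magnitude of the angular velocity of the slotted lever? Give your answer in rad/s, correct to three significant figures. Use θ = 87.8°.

ω = 9 rad/s
Crank pin A relative to C: A = (d + r cosθ, r sinθ); lever angle φ = atan2(r sinθ, d + r cosθ).
Differentiating tanφ: φ̇ = rω(d cosθ + r)/(d² + r² + 2dr cosθ).
d² + r² + 2dr cosθ = |CA|² = 0.0856783 m²;  d cosθ + r = +0.097207 m.
|ω_lever| = |0.0866·9·+0.097207| / 0.0856783 = 0.88427 rad/s.

0.884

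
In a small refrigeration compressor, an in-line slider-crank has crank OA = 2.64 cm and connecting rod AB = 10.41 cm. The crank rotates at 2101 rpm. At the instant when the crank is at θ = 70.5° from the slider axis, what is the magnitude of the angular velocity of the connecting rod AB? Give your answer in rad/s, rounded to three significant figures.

19.2

ω = 220 rad/s (converted from 2101 rpm).
The rod makes angle φ with the slider axis where L sinφ = r sinθ; differentiating, L cosφ·φ̇ = r ω cosθ.
L cosφ = √(L² − r² sin²θ) = 0.10108 m.
|ω_rod| = r ω |cosθ| / √(L² − r² sin²θ) = 0.0264·220·0.33381/0.10108 = 19.181 rad/s.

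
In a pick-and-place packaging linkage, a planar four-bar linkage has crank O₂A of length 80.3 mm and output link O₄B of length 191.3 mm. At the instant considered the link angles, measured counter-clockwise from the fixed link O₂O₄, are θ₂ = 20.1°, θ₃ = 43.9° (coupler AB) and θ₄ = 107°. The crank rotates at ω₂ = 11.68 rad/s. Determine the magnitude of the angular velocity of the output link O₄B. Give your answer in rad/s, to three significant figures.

ω₂ = 11.68 rad/s
Differentiating the loop-closure r₂e^{iθ₂}+r₃e^{iθ₃}=r₁+r₄e^{iθ₄} gives r₂ω₂e^{iθ₂}+r₃ω₃e^{iθ₃}=r₄ω₄e^{iθ₄}.
Eliminating the other unknown: ω₄ = r₂ω₂ sin(θ₂−θ₃) / [r₄ sin(θ₄−θ₃)].
Numerator sine = -0.40355; denominator sine = +0.89180.
Result = 0.0803·11.68·(-0.40355) / (0.1913·(+0.89180)) = -2.2186 rad/s; magnitude 2.2186 rad/s.

2.22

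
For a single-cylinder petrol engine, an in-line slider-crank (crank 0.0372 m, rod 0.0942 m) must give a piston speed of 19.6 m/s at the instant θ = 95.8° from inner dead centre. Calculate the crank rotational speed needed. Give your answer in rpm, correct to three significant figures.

5290

For an in-line slider-crank, |v_piston| = rω|sinθ|·[1 + r cosθ/√(L² − r² sin²θ)].
With r = 0.0372 m, L = 0.0942 m, θ = 95.8°: the bracketed kinematic factor |dx/dθ| = 0.035403 m.
ω = v/|dx/dθ| = 19.6/0.035403 = 553.62 rad/s.
N = 60ω/(2π) = 5286.7 rpm.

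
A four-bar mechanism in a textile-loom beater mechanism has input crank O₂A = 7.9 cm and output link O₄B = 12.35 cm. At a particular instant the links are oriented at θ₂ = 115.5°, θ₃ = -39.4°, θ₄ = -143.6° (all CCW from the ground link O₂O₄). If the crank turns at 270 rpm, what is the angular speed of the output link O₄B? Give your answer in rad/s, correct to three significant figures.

ω₂ = 28.27 rad/s (from 270 rpm).
Differentiating the loop-closure r₂e^{iθ₂}+r₃e^{iθ₃}=r₁+r₄e^{iθ₄} gives r₂ω₂e^{iθ₂}+r₃ω₃e^{iθ₃}=r₄ω₄e^{iθ₄}.
Eliminating the other unknown: ω₄ = r₂ω₂ sin(θ₂−θ₃) / [r₄ sin(θ₄−θ₃)].
Numerator sine = +0.42420; denominator sine = -0.96945.
Result = 0.079·28.27·(+0.42420) / (0.1235·(-0.96945)) = -7.9141 rad/s; magnitude 7.9141 rad/s.

7.91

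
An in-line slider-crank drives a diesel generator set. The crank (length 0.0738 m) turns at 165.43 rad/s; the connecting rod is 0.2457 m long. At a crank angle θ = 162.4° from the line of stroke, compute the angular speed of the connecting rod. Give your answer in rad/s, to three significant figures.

ω = 165.4 rad/s
The rod makes angle φ with the slider axis where L sinφ = r sinθ; differentiating, L cosφ·φ̇ = r ω cosθ.
L cosφ = √(L² − r² sin²θ) = 0.24468 m.
|ω_rod| = r ω |cosθ| / √(L² − r² sin²θ) = 0.0738·165.4·0.95319/0.24468 = 47.56 rad/s.

47.6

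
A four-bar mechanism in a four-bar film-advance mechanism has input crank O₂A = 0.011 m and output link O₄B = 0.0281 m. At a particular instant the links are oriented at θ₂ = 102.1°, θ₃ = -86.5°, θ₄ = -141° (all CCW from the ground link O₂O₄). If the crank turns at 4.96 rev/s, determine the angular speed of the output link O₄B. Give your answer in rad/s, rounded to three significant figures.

2.24

ω₂ = 31.16 rad/s (from 4.96 rev/s).
Differentiating the loop-closure r₂e^{iθ₂}+r₃e^{iθ₃}=r₁+r₄e^{iθ₄} gives r₂ω₂e^{iθ₂}+r₃ω₃e^{iθ₃}=r₄ω₄e^{iθ₄}.
Eliminating the other unknown: ω₄ = r₂ω₂ sin(θ₂−θ₃) / [r₄ sin(θ₄−θ₃)].
Numerator sine = -0.14954; denominator sine = -0.81412.
Result = 0.011·31.16·(-0.14954) / (0.0281·(-0.81412)) = +2.2408 rad/s; magnitude 2.2408 rad/s.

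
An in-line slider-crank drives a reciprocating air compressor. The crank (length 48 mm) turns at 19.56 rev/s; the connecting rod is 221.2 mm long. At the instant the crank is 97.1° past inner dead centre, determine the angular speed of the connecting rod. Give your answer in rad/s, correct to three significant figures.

ω = 122.9 rad/s (converted from 19.56 rev/s).
The rod makes angle φ with the slider axis where L sinφ = r sinθ; differentiating, L cosφ·φ̇ = r ω cosθ.
L cosφ = √(L² − r² sin²θ) = 0.21601 m.
|ω_rod| = r ω |cosθ| / √(L² − r² sin²θ) = 0.048·122.9·0.12360/0.21601 = 3.3755 rad/s.

3.38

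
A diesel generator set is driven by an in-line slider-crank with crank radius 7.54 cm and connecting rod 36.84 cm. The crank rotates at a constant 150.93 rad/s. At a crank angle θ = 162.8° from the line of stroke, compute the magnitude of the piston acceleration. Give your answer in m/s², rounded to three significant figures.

ω = 150.9 rad/s
x(θ) = r cosθ + √(L² − r² sin²θ); with ω constant, a = ω²·d²x/dθ².
d²x/dθ² = −r cosθ − r²(cos2θ)/√u − r⁴ sin²2θ/(4u^{3/2}),  u = L² − r² sin²θ = 0.135221 m².
Substituting r = 0.0754 m, L = 0.3684 m, θ = 162.8°: d²x/dθ² = +0.05922 m.
a = ω²·d²x/dθ² = (150.9)²·(+0.05922) = +1349 m/s²;  |a| = 1349 m/s².

1350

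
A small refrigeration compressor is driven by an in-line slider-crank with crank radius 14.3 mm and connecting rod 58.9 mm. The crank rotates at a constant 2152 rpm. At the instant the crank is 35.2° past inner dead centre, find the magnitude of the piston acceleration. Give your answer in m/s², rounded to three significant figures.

ω = 2π·2152/60 = 225.4 rad/s
x(θ) = r cosθ + √(L² − r² sin²θ); with ω constant, a = ω²·d²x/dθ².
d²x/dθ² = −r cosθ − r²(cos2θ)/√u − r⁴ sin²2θ/(4u^{3/2}),  u = L² − r² sin²θ = 0.00340126 m².
Substituting r = 0.0143 m, L = 0.0589 m, θ = 35.2°: d²x/dθ² = -0.012908 m.
a = ω²·d²x/dθ² = (225.4)²·(-0.012908) = -655.55 m/s²;  |a| = 655.55 m/s².

656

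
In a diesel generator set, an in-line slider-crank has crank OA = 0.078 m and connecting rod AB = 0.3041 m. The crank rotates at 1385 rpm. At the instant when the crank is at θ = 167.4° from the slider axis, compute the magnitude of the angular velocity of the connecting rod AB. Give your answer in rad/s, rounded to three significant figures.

ω = 145 rad/s (converted from 1385 rpm).
The rod makes angle φ with the slider axis where L sinφ = r sinθ; differentiating, L cosφ·φ̇ = r ω cosθ.
L cosφ = √(L² − r² sin²θ) = 0.30362 m.
|ω_rod| = r ω |cosθ| / √(L² − r² sin²θ) = 0.078·145·0.97592/0.30362 = 36.362 rad/s.

36.4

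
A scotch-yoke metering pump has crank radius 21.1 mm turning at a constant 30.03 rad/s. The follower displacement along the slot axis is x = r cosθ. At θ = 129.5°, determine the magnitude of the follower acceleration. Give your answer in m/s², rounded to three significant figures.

ω = 30.03 rad/s
x = r cosθ ⇒ ẍ = −rω² cosθ (ω constant).
|a| = rω²|cosθ| = 0.0211·(30.03)²·|cos 129.5°| = 12.103 m/s².

12.1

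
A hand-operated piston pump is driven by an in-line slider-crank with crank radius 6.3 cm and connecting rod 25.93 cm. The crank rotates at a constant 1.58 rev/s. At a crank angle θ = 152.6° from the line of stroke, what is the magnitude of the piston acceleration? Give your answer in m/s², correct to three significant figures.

4.62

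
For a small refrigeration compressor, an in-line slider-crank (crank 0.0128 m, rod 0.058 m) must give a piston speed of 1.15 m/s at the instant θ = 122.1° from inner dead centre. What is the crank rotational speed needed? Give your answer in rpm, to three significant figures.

For an in-line slider-crank, |v_piston| = rω|sinθ|·[1 + r cosθ/√(L² − r² sin²θ)].
With r = 0.0128 m, L = 0.058 m, θ = 122.1°: the bracketed kinematic factor |dx/dθ| = 0.0095487 m.
ω = v/|dx/dθ| = 1.15/0.0095487 = 120.44 rad/s.
N = 60ω/(2π) = 1150.1 rpm.

1150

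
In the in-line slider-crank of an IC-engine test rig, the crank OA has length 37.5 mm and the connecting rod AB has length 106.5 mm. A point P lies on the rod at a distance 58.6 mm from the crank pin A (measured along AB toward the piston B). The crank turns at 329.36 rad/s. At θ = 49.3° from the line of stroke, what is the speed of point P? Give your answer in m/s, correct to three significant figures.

ω = 329.4 rad/s.  Crank-pin speed |V_A| = rω = 12.351 m/s, perpendicular to OA.
Rod angle: sinφ = −(r/L) sinθ ⇒ φ = -15.483°; ω_rod = −rω cosθ/√(L²−r²sin²θ) = -78.473 rad/s.
V_P = V_A + ω_rod × AP, with AP = 0.0586 m along the rod.
Components: V_Px = −rω sinθ − a·ω_rod·sinφ = -10.591 m/s;  V_Py = rω cosθ + a·ω_rod·cosφ = +3.6224 m/s.
|V_P| = √(V_Px² + V_Py²) = 11.194 m/s.

11.2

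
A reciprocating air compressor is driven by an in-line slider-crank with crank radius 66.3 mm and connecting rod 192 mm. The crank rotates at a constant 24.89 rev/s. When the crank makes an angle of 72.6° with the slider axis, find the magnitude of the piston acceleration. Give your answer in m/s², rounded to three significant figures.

4.38

ω = 2π·24.9 = 156.4 rad/s
x(θ) = r cosθ + √(L² − r² sin²θ); with ω constant, a = ω²·d²x/dθ².
d²x/dθ² = −r cosθ − r²(cos2θ)/√u − r⁴ sin²2θ/(4u^{3/2}),  u = L² − r² sin²θ = 0.0328614 m².
Substituting r = 0.0663 m, L = 0.192 m, θ = 72.6°: d²x/dθ² = -0.00017893 m.
a = ω²·d²x/dθ² = (156.4)²·(-0.00017893) = -4.3761 m/s²;  |a| = 4.3761 m/s².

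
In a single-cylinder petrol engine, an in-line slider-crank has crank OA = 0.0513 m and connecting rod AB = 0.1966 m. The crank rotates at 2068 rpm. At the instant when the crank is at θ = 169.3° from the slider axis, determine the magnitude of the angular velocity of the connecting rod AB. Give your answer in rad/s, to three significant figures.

ω = 216.6 rad/s (converted from 2068 rpm).
The rod makes angle φ with the slider axis where L sinφ = r sinθ; differentiating, L cosφ·φ̇ = r ω cosθ.
L cosφ = √(L² − r² sin²θ) = 0.19637 m.
|ω_rod| = r ω |cosθ| / √(L² − r² sin²θ) = 0.0513·216.6·0.98261/0.19637 = 55.591 rad/s.

55.6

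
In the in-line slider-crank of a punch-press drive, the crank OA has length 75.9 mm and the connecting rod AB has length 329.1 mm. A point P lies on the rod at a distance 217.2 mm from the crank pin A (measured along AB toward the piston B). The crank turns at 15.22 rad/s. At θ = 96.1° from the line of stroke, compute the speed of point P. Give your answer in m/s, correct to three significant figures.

ω = 15.22 rad/s.  Crank-pin speed |V_A| = rω = 1.1552 m/s, perpendicular to OA.
Rod angle: sinφ = −(r/L) sinθ ⇒ φ = -13.257°; ω_rod = −rω cosθ/√(L²−r²sin²θ) = +0.38322 rad/s.
V_P = V_A + ω_rod × AP, with AP = 0.2172 m along the rod.
Components: V_Px = −rω sinθ − a·ω_rod·sinφ = -1.1296 m/s;  V_Py = rω cosθ + a·ω_rod·cosφ = -0.041739 m/s.
|V_P| = √(V_Px² + V_Py²) = 1.1303 m/s.

1.13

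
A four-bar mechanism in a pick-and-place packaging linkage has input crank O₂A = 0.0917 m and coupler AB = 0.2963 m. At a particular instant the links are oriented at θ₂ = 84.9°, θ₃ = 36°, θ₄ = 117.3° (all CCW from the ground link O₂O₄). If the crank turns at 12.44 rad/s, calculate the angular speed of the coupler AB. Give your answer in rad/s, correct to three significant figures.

2.09

ω₂ = 12.44 rad/s
Differentiating the loop-closure r₂e^{iθ₂}+r₃e^{iθ₃}=r₁+r₄e^{iθ₄} gives r₂ω₂e^{iθ₂}+r₃ω₃e^{iθ₃}=r₄ω₄e^{iθ₄}.
Eliminating the other unknown: ω₃ = r₂ω₂ sin(θ₄−θ₂) / [r₃ sin(θ₃−θ₄)].
Numerator sine = +0.53583; denominator sine = -0.98849.
Result = 0.0917·12.44·(+0.53583) / (0.2963·(-0.98849)) = -2.0869 rad/s; magnitude 2.0869 rad/s.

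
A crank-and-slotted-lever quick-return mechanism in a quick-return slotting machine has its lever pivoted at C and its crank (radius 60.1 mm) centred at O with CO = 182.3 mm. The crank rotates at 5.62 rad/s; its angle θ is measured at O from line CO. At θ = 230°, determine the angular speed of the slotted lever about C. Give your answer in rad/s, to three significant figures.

0.847

ω = 5.62 rad/s
Crank pin A relative to C: A = (d + r cosθ, r sinθ); lever angle φ = atan2(r sinθ, d + r cosθ).
Differentiating tanφ: φ̇ = rω(d cosθ + r)/(d² + r² + 2dr cosθ).
d² + r² + 2dr cosθ = |CA|² = 0.0227602 m²;  d cosθ + r = -0.05708 m.
|ω_lever| = |0.0601·5.62·-0.05708| / 0.0227602 = 0.84707 rad/s.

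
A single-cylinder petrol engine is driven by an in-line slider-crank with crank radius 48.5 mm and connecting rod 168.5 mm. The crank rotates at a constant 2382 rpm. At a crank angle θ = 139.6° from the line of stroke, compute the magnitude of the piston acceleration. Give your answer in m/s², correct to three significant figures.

ω = 2π·2382/60 = 249.4 rad/s
x(θ) = r cosθ + √(L² − r² sin²θ); with ω constant, a = ω²·d²x/dθ².
d²x/dθ² = −r cosθ − r²(cos2θ)/√u − r⁴ sin²2θ/(4u^{3/2}),  u = L² − r² sin²θ = 0.0274042 m².
Substituting r = 0.0485 m, L = 0.1685 m, θ = 139.6°: d²x/dθ² = +0.034366 m.
a = ω²·d²x/dθ² = (249.4)²·(+0.034366) = +2138.3 m/s²;  |a| = 2138.3 m/s².

2140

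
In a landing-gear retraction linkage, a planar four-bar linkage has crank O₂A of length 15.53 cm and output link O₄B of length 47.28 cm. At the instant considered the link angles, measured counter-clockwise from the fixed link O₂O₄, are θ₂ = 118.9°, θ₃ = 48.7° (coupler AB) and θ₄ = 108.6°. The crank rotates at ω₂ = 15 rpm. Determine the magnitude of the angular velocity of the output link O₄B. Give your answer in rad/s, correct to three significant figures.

0.561

ω₂ = 1.571 rad/s (from 15 rpm).
Differentiating the loop-closure r₂e^{iθ₂}+r₃e^{iθ₃}=r₁+r₄e^{iθ₄} gives r₂ω₂e^{iθ₂}+r₃ω₃e^{iθ₃}=r₄ω₄e^{iθ₄}.
Eliminating the other unknown: ω₄ = r₂ω₂ sin(θ₂−θ₃) / [r₄ sin(θ₄−θ₃)].
Numerator sine = +0.94088; denominator sine = +0.86515.
Result = 0.1553·1.571·(+0.94088) / (0.4728·(+0.86515)) = +0.56112 rad/s; magnitude 0.56112 rad/s.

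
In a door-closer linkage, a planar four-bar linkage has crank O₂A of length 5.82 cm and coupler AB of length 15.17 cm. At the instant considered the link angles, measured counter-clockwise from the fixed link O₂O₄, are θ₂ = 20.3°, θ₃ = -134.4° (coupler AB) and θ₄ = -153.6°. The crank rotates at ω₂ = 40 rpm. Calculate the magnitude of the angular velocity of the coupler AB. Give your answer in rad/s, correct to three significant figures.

ω₂ = 4.189 rad/s (from 40 rpm).
Differentiating the loop-closure r₂e^{iθ₂}+r₃e^{iθ₃}=r₁+r₄e^{iθ₄} gives r₂ω₂e^{iθ₂}+r₃ω₃e^{iθ₃}=r₄ω₄e^{iθ₄}.
Eliminating the other unknown: ω₃ = r₂ω₂ sin(θ₄−θ₂) / [r₃ sin(θ₃−θ₄)].
Numerator sine = -0.10626; denominator sine = +0.32887.
Result = 0.0582·4.189·(-0.10626) / (0.1517·(+0.32887)) = -0.51927 rad/s; magnitude 0.51927 rad/s.

0.519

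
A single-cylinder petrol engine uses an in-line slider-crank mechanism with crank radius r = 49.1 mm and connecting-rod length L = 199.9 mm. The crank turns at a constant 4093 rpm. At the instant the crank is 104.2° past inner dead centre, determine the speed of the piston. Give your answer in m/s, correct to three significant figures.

ω = 2π·4093/60 = 428.6 rad/s
For an in-line slider-crank, x = r cosθ + √(L² − r² sin²θ), so v = −rω sinθ·[1 + r cosθ/√(L² − r² sin²θ)].
With r = 0.0491 m, L = 0.1999 m, θ = 104.2°: √(L² − r² sin²θ) = 0.19415 m.
v = −0.0491·428.6·0.96945·[1 + 0.0491·-0.24531/0.19415] = -19.136 m/s.
|v| = 19.136 m/s.

19.1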